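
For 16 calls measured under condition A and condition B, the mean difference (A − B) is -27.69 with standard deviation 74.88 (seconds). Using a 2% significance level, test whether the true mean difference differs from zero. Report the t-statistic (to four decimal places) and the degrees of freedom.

t = -1.4792, df = 15

H0: μ_d = 0; H1: μ_d ≠ 0 (paired t-test on the differences, two-sided).
t = d̄/(s_d/√n) = -27.69/(74.88/√16) = -1.4792
df = n − 1 = 15
Two-sided p-value ≈ 0.160
Since p ≈ 0.160 > α = 0.02, fail to reject H0; the evidence is not statistically significant.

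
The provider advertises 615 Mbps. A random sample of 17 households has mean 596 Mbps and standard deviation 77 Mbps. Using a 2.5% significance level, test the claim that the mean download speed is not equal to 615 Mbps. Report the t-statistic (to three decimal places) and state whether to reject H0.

t = -1.017; fail to reject H0

H0: μ = 615; H1: μ ≠ 615 (one-sample t-test, two-sided).
t = (x̄ − μ₀)/(s/√n) = (596 − 615)/(77/√17) = -1.017
df = n − 1 = 16
Two-sided p-value ≈ 0.324
Since p ≈ 0.324 > α = 0.025, fail to reject H0; the data do not provide sufficient evidence against H0.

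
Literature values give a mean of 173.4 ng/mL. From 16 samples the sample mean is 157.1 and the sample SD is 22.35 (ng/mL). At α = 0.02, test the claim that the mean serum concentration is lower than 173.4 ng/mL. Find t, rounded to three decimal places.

-2.917

H0: μ = 173.4; H1: μ < 173.4 (one-sample t-test, left-tailed).
t = (x̄ − μ₀)/(s/√n) = (157.1 − 173.4)/(22.35/√16) = -2.917
df = n − 1 = 15
p-value = P(T ≤ -2.917) ≈ 0.005
Since p ≈ 0.005 < α = 0.02, reject H0; the evidence is statistically significant.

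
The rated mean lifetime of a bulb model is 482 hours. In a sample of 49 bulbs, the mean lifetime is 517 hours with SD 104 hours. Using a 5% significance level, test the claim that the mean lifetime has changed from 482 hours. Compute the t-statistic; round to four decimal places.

2.3558

H0: μ = 482; H1: μ ≠ 482 (one-sample t-test, two-sided).
t = (x̄ − μ₀)/(s/√n) = (517 − 482)/(104/√49) = 2.3558
df = n − 1 = 48
Two-sided p-value ≈ 0.023
Since p ≈ 0.023 < α = 0.05, reject H0; the data support H1.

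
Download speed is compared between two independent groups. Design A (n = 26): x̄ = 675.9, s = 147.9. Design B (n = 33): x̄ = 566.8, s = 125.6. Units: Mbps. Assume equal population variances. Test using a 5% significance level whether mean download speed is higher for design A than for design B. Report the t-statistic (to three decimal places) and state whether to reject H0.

t = 3.063; reject H0

Let group 1 = design A, group 2 = design B. H0: μ_1 = μ_2; H1: μ_1 > μ_2 (two-sample pooled-variance t-test, right-tailed).
s_p² = [(26−1)·147.9² + (33−1)·125.6²]/(26+33−2) = 18450.4
t = (675.9 − 566.8)/√[18450.4·(1/26 + 1/33)] = 3.063
df = n₁ + n₂ − 2 = 57
p-value = P(T ≥ 3.063) ≈ 0.0017
Since p ≈ 0.0017 < α = 0.05, reject H0; the data support H1.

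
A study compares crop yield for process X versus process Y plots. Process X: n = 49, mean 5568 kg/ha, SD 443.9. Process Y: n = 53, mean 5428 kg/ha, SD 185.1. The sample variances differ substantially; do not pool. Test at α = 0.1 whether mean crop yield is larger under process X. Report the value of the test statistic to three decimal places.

Let group 1 = process X, group 2 = process Y. H0: μ_1 = μ_2; H1: μ_1 > μ_2 (Welch's two-sample t-test, right-tailed).
t = (x̄_1 − x̄_2)/√(s_1²/n_1 + s_2²/n_2) = (5568 − 5428)/√(443.9²/49 + 185.1²/53) = 2.049
Welch–Satterthwaite df ≈ 63.17
p-value = P(T ≥ 2.049) ≈ 0.0223
Since p ≈ 0.0223 < α = 0.1, reject H0; the data support H1.

2.049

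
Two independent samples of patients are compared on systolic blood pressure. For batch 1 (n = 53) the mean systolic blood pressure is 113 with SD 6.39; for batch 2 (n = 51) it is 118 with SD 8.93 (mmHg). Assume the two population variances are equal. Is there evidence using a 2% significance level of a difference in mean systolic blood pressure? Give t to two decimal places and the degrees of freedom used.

Let group 1 = batch 1, group 2 = batch 2. H0: μ_1 = μ_2; H1: μ_1 ≠ μ_2 (two-sample pooled-variance t-test, two-sided).
s_p² = [(53−1)·6.39² + (51−1)·8.93²]/(53+51−2) = 59.907
t = (113 − 118)/√[59.907·(1/53 + 1/51)] = -3.29
df = n₁ + n₂ − 2 = 102
Two-sided p-value ≈ 0.001
Since p ≈ 0.001 < α = 0.02, reject H0; the data support H1.

t = -3.29, df = 102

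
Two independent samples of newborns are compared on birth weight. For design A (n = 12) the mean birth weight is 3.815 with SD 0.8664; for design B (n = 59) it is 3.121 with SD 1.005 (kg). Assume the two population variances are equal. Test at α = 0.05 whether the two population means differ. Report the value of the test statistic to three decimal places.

Let group 1 = design A, group 2 = design B. H0: μ_1 = μ_2; H1: μ_1 ≠ μ_2 (two-sample pooled-variance t-test, two-sided).
s_p² = [(12−1)·0.8664² + (59−1)·1.005²]/(12+59−2) = 0.968675
t = (3.815 − 3.121)/√[0.968675·(1/12 + 1/59)] = 2.227
df = n₁ + n₂ − 2 = 69
Two-sided p-value ≈ 0.029
Since p ≈ 0.029 < α = 0.05, reject H0; the evidence is statistically significant.

2.227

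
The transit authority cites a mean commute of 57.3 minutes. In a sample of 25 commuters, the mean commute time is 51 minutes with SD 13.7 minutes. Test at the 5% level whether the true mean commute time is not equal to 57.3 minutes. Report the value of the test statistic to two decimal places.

-2.30

H0: μ = 57.3; H1: μ ≠ 57.3 (one-sample t-test, two-sided).
t = (x̄ − μ₀)/(s/√n) = (51 − 57.3)/(13.7/√25) = -2.30
df = n − 1 = 24
Two-sided p-value ≈ 0.030
Since p ≈ 0.030 < α = 0.05, reject H0; the evidence is statistically significant.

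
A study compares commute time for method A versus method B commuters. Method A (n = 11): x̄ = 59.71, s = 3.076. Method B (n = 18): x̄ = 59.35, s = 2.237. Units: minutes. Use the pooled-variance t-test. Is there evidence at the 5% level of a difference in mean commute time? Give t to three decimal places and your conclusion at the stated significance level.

Let group 1 = method A, group 2 = method B. H0: μ_1 = μ_2; H1: μ_1 ≠ μ_2 (two-sample pooled-variance t-test, two-sided).
s_p² = [(11−1)·3.076² + (18−1)·2.237²]/(11+18−2) = 6.65513
t = (59.71 − 59.35)/√[6.65513·(1/11 + 1/18)] = 0.365
df = n₁ + n₂ − 2 = 27
Two-sided p-value ≈ 0.7182
Since p ≈ 0.7182 > α = 0.05, fail to reject H0; the evidence is not statistically significant.

t = 0.365; fail to reject H0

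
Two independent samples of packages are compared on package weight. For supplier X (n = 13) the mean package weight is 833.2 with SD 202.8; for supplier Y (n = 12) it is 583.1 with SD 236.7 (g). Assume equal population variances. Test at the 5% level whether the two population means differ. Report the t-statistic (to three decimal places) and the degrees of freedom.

Let group 1 = supplier X, group 2 = supplier Y. H0: μ_1 = μ_2; H1: μ_1 ≠ μ_2 (two-sample pooled-variance t-test, two-sided).
s_p² = [(13−1)·202.8² + (12−1)·236.7²]/(13+12−2) = 48253.5
t = (833.2 − 583.1)/√[48253.5·(1/13 + 1/12)] = 2.844
df = n₁ + n₂ − 2 = 23
Two-sided p-value ≈ 0.0092
Since p ≈ 0.0092 < α = 0.05, reject H0; the evidence is statistically significant.

t = 2.844, df = 23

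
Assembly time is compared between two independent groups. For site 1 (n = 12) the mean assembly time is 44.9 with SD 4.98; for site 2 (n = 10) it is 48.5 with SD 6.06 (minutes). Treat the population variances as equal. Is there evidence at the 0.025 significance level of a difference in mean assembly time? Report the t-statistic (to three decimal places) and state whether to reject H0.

t = -1.531; fail to reject H0

Let group 1 = site 1, group 2 = site 2. H0: μ_1 = μ_2; H1: μ_1 ≠ μ_2 (two-sample pooled-variance t-test, two-sided).
s_p² = [(12−1)·4.98² + (10−1)·6.06²]/(12+10−2) = 30.1658
t = (44.9 − 48.5)/√[30.1658·(1/12 + 1/10)] = -1.531
df = n₁ + n₂ − 2 = 20
Two-sided p-value ≈ 0.141
Since p ≈ 0.141 > α = 0.025, fail to reject H0; the evidence is not statistically significant.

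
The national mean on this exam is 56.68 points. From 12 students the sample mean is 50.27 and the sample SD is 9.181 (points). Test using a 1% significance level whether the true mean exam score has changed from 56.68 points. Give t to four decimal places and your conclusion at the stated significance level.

H0: μ = 56.68; H1: μ ≠ 56.68 (one-sample t-test, two-sided).
t = (x̄ − μ₀)/(s/√n) = (50.27 − 56.68)/(9.181/√12) = -2.4186
df = n − 1 = 11
Two-sided p-value ≈ 0.034
Since p ≈ 0.034 > α = 0.01, fail to reject H0; the data do not provide sufficient evidence against H0.

t = -2.4186; fail to reject H0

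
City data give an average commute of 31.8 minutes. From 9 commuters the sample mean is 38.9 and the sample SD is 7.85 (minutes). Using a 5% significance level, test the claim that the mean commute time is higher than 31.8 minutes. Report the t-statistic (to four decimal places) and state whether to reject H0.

H0: μ = 31.8; H1: μ > 31.8 (one-sample t-test, right-tailed).
t = (x̄ − μ₀)/(s/√n) = (38.9 − 31.8)/(7.85/√9) = 2.7134
df = n − 1 = 8
p-value = P(T ≥ 2.7134) ≈ 0.0133
Since p ≈ 0.0133 < α = 0.05, reject H0; the evidence is statistically significant.

t = 2.7134; reject H0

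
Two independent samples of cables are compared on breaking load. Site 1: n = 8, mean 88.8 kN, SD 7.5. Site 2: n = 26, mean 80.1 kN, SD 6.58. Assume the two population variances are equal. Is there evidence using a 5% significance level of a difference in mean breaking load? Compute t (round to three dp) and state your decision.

t = 3.168; reject H0

Let group 1 = site 1, group 2 = site 2. H0: μ_1 = μ_2; H1: μ_1 ≠ μ_2 (two-sample pooled-variance t-test, two-sided).
s_p² = [(8−1)·7.5² + (26−1)·6.58²]/(8+26−2) = 46.13
t = (88.8 − 80.1)/√[46.13·(1/8 + 1/26)] = 3.168
df = n₁ + n₂ − 2 = 32
Two-sided p-value ≈ 0.003
Since p ≈ 0.003 < α = 0.05, reject H0; the evidence is statistically significant.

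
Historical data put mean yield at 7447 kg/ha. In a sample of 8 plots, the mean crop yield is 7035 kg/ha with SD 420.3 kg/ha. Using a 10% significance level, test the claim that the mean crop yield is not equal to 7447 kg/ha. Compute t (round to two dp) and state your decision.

t = -2.77; reject H0

H0: μ = 7447; H1: μ ≠ 7447 (one-sample t-test, two-sided).
t = (x̄ − μ₀)/(s/√n) = (7035 − 7447)/(420.3/√8) = -2.77
df = n − 1 = 7
Two-sided p-value ≈ 0.0276
Since p ≈ 0.0276 < α = 0.1, reject H0; the data support H1.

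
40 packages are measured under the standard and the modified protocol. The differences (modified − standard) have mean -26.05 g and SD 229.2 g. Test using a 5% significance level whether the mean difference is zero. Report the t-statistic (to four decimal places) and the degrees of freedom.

t = -0.7188, df = 39

H0: μ_d = 0; H1: μ_d ≠ 0 (paired t-test on the differences, two-sided).
t = d̄/(s_d/√n) = -26.05/(229.2/√40) = -0.7188
df = n − 1 = 39
Two-sided p-value ≈ 0.477
Since p ≈ 0.477 > α = 0.05, fail to reject H0; the evidence is not statistically significant.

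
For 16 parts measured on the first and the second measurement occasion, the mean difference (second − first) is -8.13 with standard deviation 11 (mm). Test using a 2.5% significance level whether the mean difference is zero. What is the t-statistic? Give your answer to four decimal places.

H0: μ_d = 0; H1: μ_d ≠ 0 (paired t-test on the differences, two-sided).
t = d̄/(s_d/√n) = -8.13/(11/√16) = -2.9564
df = n − 1 = 15
Two-sided p-value ≈ 0.0098
Since p ≈ 0.0098 < α = 0.025, reject H0; the evidence is statistically significant.

-2.9564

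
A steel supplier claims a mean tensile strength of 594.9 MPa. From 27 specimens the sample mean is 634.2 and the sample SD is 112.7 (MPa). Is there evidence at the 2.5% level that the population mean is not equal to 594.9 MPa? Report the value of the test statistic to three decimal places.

1.812

H0: μ = 594.9; H1: μ ≠ 594.9 (one-sample t-test, two-sided).
t = (x̄ − μ₀)/(s/√n) = (634.2 − 594.9)/(112.7/√27) = 1.812
df = n − 1 = 26
Two-sided p-value ≈ 0.0816
Since p ≈ 0.0816 > α = 0.025, fail to reject H0; the evidence is not statistically significant.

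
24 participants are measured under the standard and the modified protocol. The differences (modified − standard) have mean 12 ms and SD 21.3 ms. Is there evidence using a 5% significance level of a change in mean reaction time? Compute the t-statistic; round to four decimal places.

2.7600

H0: μ_d = 0; H1: μ_d ≠ 0 (paired t-test on the differences, two-sided).
t = d̄/(s_d/√n) = 12/(21.3/√24) = 2.7600
df = n − 1 = 23
Two-sided p-value ≈ 0.0111
Since p ≈ 0.0111 < α = 0.05, reject H0; the data support H1.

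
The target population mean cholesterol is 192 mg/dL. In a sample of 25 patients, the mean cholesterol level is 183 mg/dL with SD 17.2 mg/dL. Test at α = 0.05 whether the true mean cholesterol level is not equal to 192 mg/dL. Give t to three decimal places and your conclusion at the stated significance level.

H0: μ = 192; H1: μ ≠ 192 (one-sample t-test, two-sided).
t = (x̄ − μ₀)/(s/√n) = (183 − 192)/(17.2/√25) = -2.616
df = n − 1 = 24
Two-sided p-value ≈ 0.0151
Since p ≈ 0.0151 < α = 0.05, reject H0; the data support H1.

t = -2.616; reject H0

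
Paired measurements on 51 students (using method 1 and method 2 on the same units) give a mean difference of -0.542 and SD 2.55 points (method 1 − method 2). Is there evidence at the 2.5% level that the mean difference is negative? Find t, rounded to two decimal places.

H0: μ_d = 0; H1: μ_d < 0 (paired t-test on the differences, left-tailed).
t = d̄/(s_d/√n) = -0.542/(2.55/√51) = -1.52
df = n − 1 = 50
p-value = P(T ≤ -1.52) ≈ 0.0677
Since p ≈ 0.0677 > α = 0.025, fail to reject H0; the data do not provide sufficient evidence against H0.

-1.52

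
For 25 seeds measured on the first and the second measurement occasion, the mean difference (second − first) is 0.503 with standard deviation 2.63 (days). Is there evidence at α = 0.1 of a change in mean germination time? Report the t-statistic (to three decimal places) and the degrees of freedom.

H0: μ_d = 0; H1: μ_d ≠ 0 (paired t-test on the differences, two-sided).
t = d̄/(s_d/√n) = 0.503/(2.63/√25) = 0.956
df = n − 1 = 24
Two-sided p-value ≈ 0.348
Since p ≈ 0.348 > α = 0.1, fail to reject H0; the data do not provide sufficient evidence against H0.

t = 0.956, df = 24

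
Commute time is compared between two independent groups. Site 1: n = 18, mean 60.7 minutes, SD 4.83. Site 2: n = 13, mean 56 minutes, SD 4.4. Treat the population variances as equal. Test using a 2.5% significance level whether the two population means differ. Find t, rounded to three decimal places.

2.773

Let group 1 = site 1, group 2 = site 2. H0: μ_1 = μ_2; H1: μ_1 ≠ μ_2 (two-sample pooled-variance t-test, two-sided).
s_p² = [(18−1)·4.83² + (13−1)·4.4²]/(18+13−2) = 21.6866
t = (60.7 − 56)/√[21.6866·(1/18 + 1/13)] = 2.773
df = n₁ + n₂ − 2 = 29
Two-sided p-value ≈ 0.0096
Since p ≈ 0.0096 < α = 0.025, reject H0; the evidence is statistically significant.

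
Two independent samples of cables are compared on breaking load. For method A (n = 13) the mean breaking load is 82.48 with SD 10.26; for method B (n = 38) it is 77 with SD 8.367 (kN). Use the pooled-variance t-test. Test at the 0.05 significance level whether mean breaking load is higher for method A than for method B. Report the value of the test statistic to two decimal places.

Let group 1 = method A, group 2 = method B. H0: μ_1 = μ_2; H1: μ_1 > μ_2 (two-sample pooled-variance t-test, right-tailed).
s_p² = [(13−1)·10.26² + (38−1)·8.367²]/(13+38−2) = 78.642
t = (82.48 − 77)/√[78.642·(1/13 + 1/38)] = 1.92
df = n₁ + n₂ − 2 = 49
p-value = P(T ≥ 1.92) ≈ 0.030
Since p ≈ 0.030 < α = 0.05, reject H0; the data support H1.

1.92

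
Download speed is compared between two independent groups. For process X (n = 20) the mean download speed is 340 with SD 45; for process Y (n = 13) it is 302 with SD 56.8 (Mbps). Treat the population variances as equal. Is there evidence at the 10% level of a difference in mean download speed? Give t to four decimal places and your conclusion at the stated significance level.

Let group 1 = process X, group 2 = process Y. H0: μ_1 = μ_2; H1: μ_1 ≠ μ_2 (two-sample pooled-variance t-test, two-sided).
s_p² = [(20−1)·45² + (13−1)·56.8²]/(20+13−2) = 2490
t = (340 − 302)/√[2490·(1/20 + 1/13)] = 2.1375
df = n₁ + n₂ − 2 = 31
Two-sided p-value ≈ 0.0405
Since p ≈ 0.0405 < α = 0.1, reject H0; the data support H1.

t = 2.1375; reject H0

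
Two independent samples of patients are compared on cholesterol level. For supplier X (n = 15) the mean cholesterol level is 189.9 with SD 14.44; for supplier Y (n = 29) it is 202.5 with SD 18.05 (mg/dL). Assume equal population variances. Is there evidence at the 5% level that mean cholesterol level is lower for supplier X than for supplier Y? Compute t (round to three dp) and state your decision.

t = -2.340; reject H0

Let group 1 = supplier X, group 2 = supplier Y. H0: μ_1 = μ_2; H1: μ_1 < μ_2 (two-sample pooled-variance t-test, left-tailed).
s_p² = [(15−1)·14.44² + (29−1)·18.05²]/(15+29−2) = 286.706
t = (189.9 − 202.5)/√[286.706·(1/15 + 1/29)] = -2.340
df = n₁ + n₂ − 2 = 42
p-value = P(T ≤ -2.340) ≈ 0.012
Since p ≈ 0.012 < α = 0.05, reject H0; the evidence is statistically significant.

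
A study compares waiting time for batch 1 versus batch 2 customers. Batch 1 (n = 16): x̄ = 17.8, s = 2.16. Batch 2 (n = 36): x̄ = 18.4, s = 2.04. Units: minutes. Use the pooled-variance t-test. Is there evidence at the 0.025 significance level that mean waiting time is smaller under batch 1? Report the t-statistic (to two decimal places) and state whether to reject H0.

Let group 1 = batch 1, group 2 = batch 2. H0: μ_1 = μ_2; H1: μ_1 < μ_2 (two-sample pooled-variance t-test, left-tailed).
s_p² = [(16−1)·2.16² + (36−1)·2.04²]/(16+36−2) = 4.3128
t = (17.8 − 18.4)/√[4.3128·(1/16 + 1/36)] = -0.96
df = n₁ + n₂ − 2 = 50
p-value = P(T ≤ -0.96) ≈ 0.170
Since p ≈ 0.170 > α = 0.025, fail to reject H0; the evidence is not statistically significant.

t = -0.96; fail to reject H0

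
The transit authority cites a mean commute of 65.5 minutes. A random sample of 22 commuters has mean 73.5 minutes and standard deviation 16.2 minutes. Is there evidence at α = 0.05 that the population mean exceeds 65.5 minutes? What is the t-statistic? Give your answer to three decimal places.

H0: μ = 65.5; H1: μ > 65.5 (one-sample t-test, right-tailed).
t = (x̄ − μ₀)/(s/√n) = (73.5 − 65.5)/(16.2/√22) = 2.316
df = n − 1 = 21
p-value = P(T ≥ 2.316) ≈ 0.0154
Since p ≈ 0.0154 < α = 0.05, reject H0; the evidence is statistically significant.

2.316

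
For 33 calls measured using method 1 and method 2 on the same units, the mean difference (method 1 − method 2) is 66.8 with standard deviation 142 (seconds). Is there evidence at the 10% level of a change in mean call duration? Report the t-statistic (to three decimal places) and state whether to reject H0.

H0: μ_d = 0; H1: μ_d ≠ 0 (paired t-test on the differences, two-sided).
t = d̄/(s_d/√n) = 66.8/(142/√33) = 2.702
df = n − 1 = 32
Two-sided p-value ≈ 0.0109
Since p ≈ 0.0109 < α = 0.1, reject H0; the evidence is statistically significant.

t = 2.702; reject H0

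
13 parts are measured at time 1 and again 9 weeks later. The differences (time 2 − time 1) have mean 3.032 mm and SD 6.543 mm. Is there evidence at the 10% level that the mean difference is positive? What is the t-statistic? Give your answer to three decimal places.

1.671

H0: μ_d = 0; H1: μ_d > 0 (paired t-test on the differences, right-tailed).
t = d̄/(s_d/√n) = 3.032/(6.543/√13) = 1.671
df = n − 1 = 12
p-value = P(T ≥ 1.671) ≈ 0.0603
Since p ≈ 0.0603 < α = 0.1, reject H0; the evidence is statistically significant.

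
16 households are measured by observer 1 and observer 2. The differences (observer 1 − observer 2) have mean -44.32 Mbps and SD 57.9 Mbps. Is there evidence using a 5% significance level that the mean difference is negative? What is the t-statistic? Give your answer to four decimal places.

H0: μ_d = 0; H1: μ_d < 0 (paired t-test on the differences, left-tailed).
t = d̄/(s_d/√n) = -44.32/(57.9/√16) = -3.0618
df = n − 1 = 15
p-value = P(T ≤ -3.0618) ≈ 0.004
Since p ≈ 0.004 < α = 0.05, reject H0; the evidence is statistically significant.

-3.0618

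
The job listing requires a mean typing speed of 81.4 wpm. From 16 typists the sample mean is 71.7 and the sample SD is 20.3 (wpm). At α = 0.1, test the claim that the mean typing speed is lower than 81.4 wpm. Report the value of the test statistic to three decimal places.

-1.911

H0: μ = 81.4; H1: μ < 81.4 (one-sample t-test, left-tailed).
t = (x̄ − μ₀)/(s/√n) = (71.7 − 81.4)/(20.3/√16) = -1.911
df = n − 1 = 15
p-value = P(T ≤ -1.911) ≈ 0.0376
Since p ≈ 0.0376 < α = 0.1, reject H0; the evidence is statistically significant.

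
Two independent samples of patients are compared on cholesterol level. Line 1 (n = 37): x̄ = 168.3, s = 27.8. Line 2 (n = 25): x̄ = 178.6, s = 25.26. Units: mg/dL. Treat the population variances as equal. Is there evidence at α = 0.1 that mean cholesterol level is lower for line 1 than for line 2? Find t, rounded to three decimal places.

Let group 1 = line 1, group 2 = line 2. H0: μ_1 = μ_2; H1: μ_1 < μ_2 (two-sample pooled-variance t-test, left-tailed).
s_p² = [(37−1)·27.8² + (25−1)·25.26²]/(37+25−2) = 718.931
t = (168.3 − 178.6)/√[718.931·(1/37 + 1/25)] = -1.484
df = n₁ + n₂ − 2 = 60
p-value = P(T ≤ -1.484) ≈ 0.072
Since p ≈ 0.072 < α = 0.1, reject H0; the data support H1.

-1.484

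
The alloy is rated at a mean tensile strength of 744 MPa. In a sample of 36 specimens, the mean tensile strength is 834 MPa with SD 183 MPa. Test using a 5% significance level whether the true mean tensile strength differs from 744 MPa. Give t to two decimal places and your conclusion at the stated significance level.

H0: μ = 744; H1: μ ≠ 744 (one-sample t-test, two-sided).
t = (x̄ − μ₀)/(s/√n) = (834 − 744)/(183/√36) = 2.95
df = n − 1 = 35
Two-sided p-value ≈ 0.006
Since p ≈ 0.006 < α = 0.05, reject H0; the data support H1.

t = 2.95; reject H0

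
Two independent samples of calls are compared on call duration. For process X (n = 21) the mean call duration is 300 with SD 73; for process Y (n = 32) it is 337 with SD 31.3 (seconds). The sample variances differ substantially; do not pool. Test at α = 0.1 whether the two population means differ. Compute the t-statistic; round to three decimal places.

Let group 1 = process X, group 2 = process Y. H0: μ_1 = μ_2; H1: μ_1 ≠ μ_2 (Welch's two-sample t-test, two-sided).
t = (x̄_1 − x̄_2)/√(s_1²/n_1 + s_2²/n_2) = (300 − 337)/√(73²/21 + 31.3²/32) = -2.194
Welch–Satterthwaite df ≈ 24.88
Two-sided p-value ≈ 0.0378
Since p ≈ 0.0378 < α = 0.1, reject H0; the evidence is statistically significant.

-2.194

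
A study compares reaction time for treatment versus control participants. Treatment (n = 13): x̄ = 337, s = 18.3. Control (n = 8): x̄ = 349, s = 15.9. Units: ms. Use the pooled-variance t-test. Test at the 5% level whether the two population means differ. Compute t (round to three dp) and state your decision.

Let group 1 = treatment, group 2 = control. H0: μ_1 = μ_2; H1: μ_1 ≠ μ_2 (two-sample pooled-variance t-test, two-sided).
s_p² = [(13−1)·18.3² + (8−1)·15.9²]/(13+8−2) = 304.65
t = (337 − 349)/√[304.65·(1/13 + 1/8)] = -1.530
df = n₁ + n₂ − 2 = 19
Two-sided p-value ≈ 0.1425
Since p ≈ 0.1425 > α = 0.05, fail to reject H0; the data do not provide sufficient evidence against H0.

t = -1.530; fail to reject H0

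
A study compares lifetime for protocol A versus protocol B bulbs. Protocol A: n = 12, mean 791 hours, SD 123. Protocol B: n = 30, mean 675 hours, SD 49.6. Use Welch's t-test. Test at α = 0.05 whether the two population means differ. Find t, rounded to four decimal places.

3.1656

Let group 1 = protocol A, group 2 = protocol B. H0: μ_1 = μ_2; H1: μ_1 ≠ μ_2 (Welch's two-sample t-test, two-sided).
t = (x̄_1 − x̄_2)/√(s_1²/n_1 + s_2²/n_2) = (791 − 675)/√(123²/12 + 49.6²/30) = 3.1656
Welch–Satterthwaite df ≈ 12.46
Two-sided p-value ≈ 0.0078
Since p ≈ 0.0078 < α = 0.05, reject H0; the evidence is statistically significant.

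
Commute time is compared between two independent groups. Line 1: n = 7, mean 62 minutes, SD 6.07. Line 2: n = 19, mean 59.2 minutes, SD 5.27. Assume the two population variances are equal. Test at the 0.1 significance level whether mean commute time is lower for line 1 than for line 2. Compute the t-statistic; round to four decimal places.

Let group 1 = line 1, group 2 = line 2. H0: μ_1 = μ_2; H1: μ_1 < μ_2 (two-sample pooled-variance t-test, left-tailed).
s_p² = [(7−1)·6.07² + (19−1)·5.27²]/(7+19−2) = 30.0409
t = (62 − 59.2)/√[30.0409·(1/7 + 1/19)] = 1.1554
df = n₁ + n₂ − 2 = 24
p-value = P(T ≤ 1.1554) ≈ 0.870
Since p ≈ 0.870 > α = 0.1, fail to reject H0; the evidence is not statistically significant.

1.1554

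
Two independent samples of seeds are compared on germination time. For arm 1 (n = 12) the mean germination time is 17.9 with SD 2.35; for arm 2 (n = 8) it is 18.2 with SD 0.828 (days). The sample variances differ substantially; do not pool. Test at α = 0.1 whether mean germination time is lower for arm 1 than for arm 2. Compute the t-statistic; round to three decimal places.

Let group 1 = arm 1, group 2 = arm 2. H0: μ_1 = μ_2; H1: μ_1 < μ_2 (Welch's two-sample t-test, left-tailed).
t = (x̄_1 − x̄_2)/√(s_1²/n_1 + s_2²/n_2) = (17.9 − 18.2)/√(2.35²/12 + 0.828²/8) = -0.406
Welch–Satterthwaite df ≈ 14.68
p-value = P(T ≤ -0.406) ≈ 0.3453
Since p ≈ 0.3453 > α = 0.1, fail to reject H0; the evidence is not statistically significant.

-0.406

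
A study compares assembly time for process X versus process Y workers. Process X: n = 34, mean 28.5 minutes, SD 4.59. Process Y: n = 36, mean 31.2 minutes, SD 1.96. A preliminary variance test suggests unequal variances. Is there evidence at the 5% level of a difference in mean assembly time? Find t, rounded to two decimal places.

Let group 1 = process X, group 2 = process Y. H0: μ_1 = μ_2; H1: μ_1 ≠ μ_2 (Welch's two-sample t-test, two-sided).
t = (x̄_1 − x̄_2)/√(s_1²/n_1 + s_2²/n_2) = (28.5 − 31.2)/√(4.59²/34 + 1.96²/36) = -3.17
Welch–Satterthwaite df ≈ 44.11
Two-sided p-value ≈ 0.0028
Since p ≈ 0.0028 < α = 0.05, reject H0; the evidence is statistically significant.

-3.17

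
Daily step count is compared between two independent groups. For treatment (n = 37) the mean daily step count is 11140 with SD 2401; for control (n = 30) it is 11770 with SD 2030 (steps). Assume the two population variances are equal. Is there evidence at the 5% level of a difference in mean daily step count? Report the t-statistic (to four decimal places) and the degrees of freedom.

t = -1.1432, df = 65

Let group 1 = treatment, group 2 = control. H0: μ_1 = μ_2; H1: μ_1 ≠ μ_2 (two-sample pooled-variance t-test, two-sided).
s_p² = [(37−1)·2401² + (30−1)·2030²]/(37+30−2) = 5031370
t = (11140 − 11770)/√[5031370·(1/37 + 1/30)] = -1.1432
df = n₁ + n₂ − 2 = 65
Two-sided p-value ≈ 0.2571
Since p ≈ 0.2571 > α = 0.05, fail to reject H0; the evidence is not statistically significant.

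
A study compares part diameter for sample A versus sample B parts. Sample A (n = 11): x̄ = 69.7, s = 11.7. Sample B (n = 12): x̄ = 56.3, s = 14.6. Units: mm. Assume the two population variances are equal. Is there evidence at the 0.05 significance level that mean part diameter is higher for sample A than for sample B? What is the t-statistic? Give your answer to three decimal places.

Let group 1 = sample A, group 2 = sample B. H0: μ_1 = μ_2; H1: μ_1 > μ_2 (two-sample pooled-variance t-test, right-tailed).
s_p² = [(11−1)·11.7² + (12−1)·14.6²]/(11+12−2) = 176.841
t = (69.7 − 56.3)/√[176.841·(1/11 + 1/12)] = 2.414
df = n₁ + n₂ − 2 = 21
p-value = P(T ≥ 2.414) ≈ 0.0125
Since p ≈ 0.0125 < α = 0.05, reject H0; the data support H1.

2.414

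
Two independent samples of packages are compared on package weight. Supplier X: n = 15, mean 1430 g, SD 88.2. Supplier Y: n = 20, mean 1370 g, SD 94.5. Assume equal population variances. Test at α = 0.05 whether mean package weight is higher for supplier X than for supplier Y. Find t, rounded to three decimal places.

Let group 1 = supplier X, group 2 = supplier Y. H0: μ_1 = μ_2; H1: μ_1 > μ_2 (two-sample pooled-variance t-test, right-tailed).
s_p² = [(15−1)·88.2² + (20−1)·94.5²]/(15+20−2) = 8441.94
t = (1430 − 1370)/√[8441.94·(1/15 + 1/20)] = 1.912
df = n₁ + n₂ − 2 = 33
p-value = P(T ≥ 1.912) ≈ 0.0323
Since p ≈ 0.0323 < α = 0.05, reject H0; the data support H1.

1.912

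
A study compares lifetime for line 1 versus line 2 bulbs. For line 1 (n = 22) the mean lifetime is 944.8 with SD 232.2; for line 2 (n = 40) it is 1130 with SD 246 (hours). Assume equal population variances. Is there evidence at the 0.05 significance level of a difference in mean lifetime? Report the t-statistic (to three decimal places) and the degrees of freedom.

Let group 1 = line 1, group 2 = line 2. H0: μ_1 = μ_2; H1: μ_1 ≠ μ_2 (two-sample pooled-variance t-test, two-sided).
s_p² = [(22−1)·232.2² + (40−1)·246²]/(22+40−2) = 58206.3
t = (944.8 − 1130)/√[58206.3·(1/22 + 1/40)] = -2.892
df = n₁ + n₂ − 2 = 60
Two-sided p-value ≈ 0.0053
Since p ≈ 0.0053 < α = 0.05, reject H0; the evidence is statistically significant.

t = -2.892, df = 60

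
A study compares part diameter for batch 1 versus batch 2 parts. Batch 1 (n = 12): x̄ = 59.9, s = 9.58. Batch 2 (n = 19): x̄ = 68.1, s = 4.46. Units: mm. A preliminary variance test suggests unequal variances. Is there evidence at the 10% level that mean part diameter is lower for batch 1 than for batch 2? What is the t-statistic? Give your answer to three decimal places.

Let group 1 = batch 1, group 2 = batch 2. H0: μ_1 = μ_2; H1: μ_1 < μ_2 (Welch's two-sample t-test, left-tailed).
t = (x̄_1 − x̄_2)/√(s_1²/n_1 + s_2²/n_2) = (59.9 − 68.1)/√(9.58²/12 + 4.46²/19) = -2.781
Welch–Satterthwaite df ≈ 14.06
p-value = P(T ≤ -2.781) ≈ 0.007
Since p ≈ 0.007 < α = 0.1, reject H0; the data support H1.

-2.781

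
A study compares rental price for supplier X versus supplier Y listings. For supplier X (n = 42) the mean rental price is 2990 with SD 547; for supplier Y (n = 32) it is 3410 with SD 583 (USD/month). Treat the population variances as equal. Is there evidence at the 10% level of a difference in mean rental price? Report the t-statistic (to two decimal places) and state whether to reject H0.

t = -3.18; reject H0

Let group 1 = supplier X, group 2 = supplier Y. H0: μ_1 = μ_2; H1: μ_1 ≠ μ_2 (two-sample pooled-variance t-test, two-sided).
s_p² = [(42−1)·547² + (32−1)·583²]/(42+32−2) = 316724
t = (2990 − 3410)/√[316724·(1/42 + 1/32)] = -3.18
df = n₁ + n₂ − 2 = 72
Two-sided p-value ≈ 0.0022
Since p ≈ 0.0022 < α = 0.1, reject H0; the evidence is statistically significant.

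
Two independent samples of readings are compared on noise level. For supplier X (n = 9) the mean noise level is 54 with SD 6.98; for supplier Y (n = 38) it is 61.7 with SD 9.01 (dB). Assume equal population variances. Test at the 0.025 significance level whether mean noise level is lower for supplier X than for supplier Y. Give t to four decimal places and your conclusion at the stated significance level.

Let group 1 = supplier X, group 2 = supplier Y. H0: μ_1 = μ_2; H1: μ_1 < μ_2 (two-sample pooled-variance t-test, left-tailed).
s_p² = [(9−1)·6.98² + (38−1)·9.01²]/(9+38−2) = 75.4095
t = (54 − 61.7)/√[75.4095·(1/9 + 1/38)] = -2.3919
df = n₁ + n₂ − 2 = 45
p-value = P(T ≤ -2.3919) ≈ 0.0105
Since p ≈ 0.0105 < α = 0.025, reject H0; the data support H1.

t = -2.3919; reject H0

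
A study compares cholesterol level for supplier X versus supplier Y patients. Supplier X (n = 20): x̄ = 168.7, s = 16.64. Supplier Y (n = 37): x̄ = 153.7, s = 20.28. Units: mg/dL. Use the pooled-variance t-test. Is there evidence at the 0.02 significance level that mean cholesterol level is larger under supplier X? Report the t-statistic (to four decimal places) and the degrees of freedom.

Let group 1 = supplier X, group 2 = supplier Y. H0: μ_1 = μ_2; H1: μ_1 > μ_2 (two-sample pooled-variance t-test, right-tailed).
s_p² = [(20−1)·16.64² + (37−1)·20.28²]/(20+37−2) = 364.853
t = (168.7 − 153.7)/√[364.853·(1/20 + 1/37)] = 2.8295
df = n₁ + n₂ − 2 = 55
p-value = P(T ≥ 2.8295) ≈ 0.0032
Since p ≈ 0.0032 < α = 0.02, reject H0; the data support H1.

t = 2.8295, df = 55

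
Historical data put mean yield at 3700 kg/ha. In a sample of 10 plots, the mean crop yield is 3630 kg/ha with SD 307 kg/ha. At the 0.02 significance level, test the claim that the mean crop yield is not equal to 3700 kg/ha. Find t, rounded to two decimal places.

-0.72

H0: μ = 3700; H1: μ ≠ 3700 (one-sample t-test, two-sided).
t = (x̄ − μ₀)/(s/√n) = (3630 − 3700)/(307/√10) = -0.72
df = n − 1 = 9
Two-sided p-value ≈ 0.489
Since p ≈ 0.489 > α = 0.02, fail to reject H0; the evidence is not statistically significant.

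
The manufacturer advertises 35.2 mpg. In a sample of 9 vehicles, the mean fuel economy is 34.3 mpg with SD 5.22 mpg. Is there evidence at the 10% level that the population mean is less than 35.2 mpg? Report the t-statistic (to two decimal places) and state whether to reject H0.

H0: μ = 35.2; H1: μ < 35.2 (one-sample t-test, left-tailed).
t = (x̄ − μ₀)/(s/√n) = (34.3 − 35.2)/(5.22/√9) = -0.52
df = n − 1 = 8
p-value = P(T ≤ -0.52) ≈ 0.309
Since p ≈ 0.309 > α = 0.1, fail to reject H0; the evidence is not statistically significant.

t = -0.52; fail to reject H0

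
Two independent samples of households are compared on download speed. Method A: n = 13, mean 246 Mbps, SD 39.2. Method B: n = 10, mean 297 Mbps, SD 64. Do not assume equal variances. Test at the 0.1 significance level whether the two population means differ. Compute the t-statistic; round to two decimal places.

-2.22

Let group 1 = method A, group 2 = method B. H0: μ_1 = μ_2; H1: μ_1 ≠ μ_2 (Welch's two-sample t-test, two-sided).
t = (x̄_1 − x̄_2)/√(s_1²/n_1 + s_2²/n_2) = (246 − 297)/√(39.2²/13 + 64²/10) = -2.22
Welch–Satterthwaite df ≈ 14.07
Two-sided p-value ≈ 0.043
Since p ≈ 0.043 < α = 0.1, reject H0; the data support H1.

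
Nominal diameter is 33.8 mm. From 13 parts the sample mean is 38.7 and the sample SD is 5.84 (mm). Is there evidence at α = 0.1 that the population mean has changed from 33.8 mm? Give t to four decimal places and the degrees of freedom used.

H0: μ = 33.8; H1: μ ≠ 33.8 (one-sample t-test, two-sided).
t = (x̄ − μ₀)/(s/√n) = (38.7 − 33.8)/(5.84/√13) = 3.0252
df = n − 1 = 12
Two-sided p-value ≈ 0.011
Since p ≈ 0.011 < α = 0.1, reject H0; the data support H1.

t = 3.0252, df = 12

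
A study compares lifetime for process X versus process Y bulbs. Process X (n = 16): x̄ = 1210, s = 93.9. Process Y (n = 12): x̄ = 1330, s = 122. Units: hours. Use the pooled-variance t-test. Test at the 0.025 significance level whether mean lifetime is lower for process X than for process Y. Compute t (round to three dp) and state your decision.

Let group 1 = process X, group 2 = process Y. H0: μ_1 = μ_2; H1: μ_1 < μ_2 (two-sample pooled-variance t-test, left-tailed).
s_p² = [(16−1)·93.9² + (12−1)·122²]/(16+12−2) = 11383.9
t = (1210 − 1330)/√[11383.9·(1/16 + 1/12)] = -2.945
df = n₁ + n₂ − 2 = 26
p-value = P(T ≤ -2.945) ≈ 0.0034
Since p ≈ 0.0034 < α = 0.025, reject H0; the evidence is statistically significant.

t = -2.945; reject H0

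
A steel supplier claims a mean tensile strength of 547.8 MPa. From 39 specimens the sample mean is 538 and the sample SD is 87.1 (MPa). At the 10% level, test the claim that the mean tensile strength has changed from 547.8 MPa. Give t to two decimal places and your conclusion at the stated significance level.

H0: μ = 547.8; H1: μ ≠ 547.8 (one-sample t-test, two-sided).
t = (x̄ − μ₀)/(s/√n) = (538 − 547.8)/(87.1/√39) = -0.70
df = n − 1 = 38
Two-sided p-value ≈ 0.487
Since p ≈ 0.487 > α = 0.1, fail to reject H0; the evidence is not statistically significant.

t = -0.70; fail to reject H0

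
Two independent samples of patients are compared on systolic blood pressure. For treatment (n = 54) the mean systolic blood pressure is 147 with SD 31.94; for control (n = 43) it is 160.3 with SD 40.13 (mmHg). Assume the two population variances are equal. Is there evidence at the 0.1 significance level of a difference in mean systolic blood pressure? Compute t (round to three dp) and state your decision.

Let group 1 = treatment, group 2 = control. H0: μ_1 = μ_2; H1: μ_1 ≠ μ_2 (two-sample pooled-variance t-test, two-sided).
s_p² = [(54−1)·31.94² + (43−1)·40.13²]/(54+43−2) = 1281.12
t = (147 − 160.3)/√[1281.12·(1/54 + 1/43)] = -1.818
df = n₁ + n₂ − 2 = 95
Two-sided p-value ≈ 0.0722
Since p ≈ 0.0722 < α = 0.1, reject H0; the data support H1.

t = -1.818; reject H0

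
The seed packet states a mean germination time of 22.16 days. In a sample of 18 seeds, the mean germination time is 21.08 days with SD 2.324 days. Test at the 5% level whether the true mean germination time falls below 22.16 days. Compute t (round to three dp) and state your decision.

t = -1.972; reject H0

H0: μ = 22.16; H1: μ < 22.16 (one-sample t-test, left-tailed).
t = (x̄ − μ₀)/(s/√n) = (21.08 − 22.16)/(2.324/√18) = -1.972
df = n − 1 = 17
p-value = P(T ≤ -1.972) ≈ 0.0326
Since p ≈ 0.0326 < α = 0.05, reject H0; the evidence is statistically significant.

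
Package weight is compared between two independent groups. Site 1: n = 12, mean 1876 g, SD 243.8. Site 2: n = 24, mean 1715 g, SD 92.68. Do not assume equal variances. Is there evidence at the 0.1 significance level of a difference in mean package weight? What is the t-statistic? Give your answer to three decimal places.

2.209

Let group 1 = site 1, group 2 = site 2. H0: μ_1 = μ_2; H1: μ_1 ≠ μ_2 (Welch's two-sample t-test, two-sided).
t = (x̄_1 − x̄_2)/√(s_1²/n_1 + s_2²/n_2) = (1876 − 1715)/√(243.8²/12 + 92.68²/24) = 2.209
Welch–Satterthwaite df ≈ 12.62
Two-sided p-value ≈ 0.046
Since p ≈ 0.046 < α = 0.1, reject H0; the data support H1.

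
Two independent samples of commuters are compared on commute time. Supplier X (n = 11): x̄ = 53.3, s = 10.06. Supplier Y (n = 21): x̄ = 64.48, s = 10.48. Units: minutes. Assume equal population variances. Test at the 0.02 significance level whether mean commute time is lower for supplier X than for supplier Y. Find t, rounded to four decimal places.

Let group 1 = supplier X, group 2 = supplier Y. H0: μ_1 = μ_2; H1: μ_1 < μ_2 (two-sample pooled-variance t-test, left-tailed).
s_p² = [(11−1)·10.06² + (21−1)·10.48²]/(11+21−2) = 106.955
t = (53.3 − 64.48)/√[106.955·(1/11 + 1/21)] = -2.9045
df = n₁ + n₂ − 2 = 30
p-value = P(T ≤ -2.9045) ≈ 0.0034
Since p ≈ 0.0034 < α = 0.02, reject H0; the data support H1.

-2.9045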